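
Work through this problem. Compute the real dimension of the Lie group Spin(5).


Spin(n) double-covers SO(n); both have Lie algebra so(n) of dimension n(n-1)/2.
n = 5
n(n-1) = 5 * 4 = 20
dim Spin(5) = 20/2 = 10


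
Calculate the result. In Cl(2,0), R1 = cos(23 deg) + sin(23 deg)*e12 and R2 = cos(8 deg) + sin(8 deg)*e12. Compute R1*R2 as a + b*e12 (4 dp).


Same-plane rotors commute and their half-angles add:
R1*R2 = cos(a1 + a2) + sin(a1 + a2)*e12.
a1 + a2 = 23 + 8 = 31 deg
cos(31 deg) = 0.8572
sin(31 deg) = 0.5150
R1*R2 = 0.8572 + 0.5150*e12


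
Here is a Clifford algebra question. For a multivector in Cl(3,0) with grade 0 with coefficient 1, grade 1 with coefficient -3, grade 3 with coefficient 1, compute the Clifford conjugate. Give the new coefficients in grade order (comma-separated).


Clifford conjugate sign for grade k: (-1)^(k(k+1)/2)
Grade 0: (-1)^(0*1/2) = (-1)^0 = 1, coeff 1 -> 1
Grade 1: (-1)^(1*2/2) = (-1)^1 = -1, coeff -3 -> 3
Grade 3: (-1)^(3*4/2) = (-1)^6 = 1, coeff 1 -> 1
Conjugated coefficients: 1, 3, 1


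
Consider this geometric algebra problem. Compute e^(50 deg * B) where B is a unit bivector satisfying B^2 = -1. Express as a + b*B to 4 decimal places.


For a unit bivector B with B^2 = -1, the exponential series gives
e^(theta*B) = cos(theta) + sin(theta)*B (the GA analogue of Euler's formula).
theta = 50 degrees = 0.872665 rad
cos(50 deg) = 0.6428
sin(50 deg) = 0.7660
exp(theta*B) = 0.6428 + 0.7660*B


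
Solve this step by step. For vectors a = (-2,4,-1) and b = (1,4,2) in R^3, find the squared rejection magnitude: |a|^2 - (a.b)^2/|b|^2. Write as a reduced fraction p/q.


|a|^2 = (-2)^2 + 4^2 + (-1)^2 = 21
|b|^2 = 1^2 + 4^2 + 2^2 = 21
a . b = (-2)*1 + 4*4 + (-1)*2 = 12
(a.b)^2 = 12^2 = 144
|rej|^2 = 21 - 144/21
= (441 - 144)/21
= 297/21
In lowest terms: 99/7


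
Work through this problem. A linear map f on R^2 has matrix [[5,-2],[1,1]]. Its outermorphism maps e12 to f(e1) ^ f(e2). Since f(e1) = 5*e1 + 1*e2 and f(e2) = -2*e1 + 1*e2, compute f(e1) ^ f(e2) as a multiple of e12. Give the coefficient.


The outermorphism of a linear map f sends e1^e2 to f(e1)^f(e2).
f(e1) = 5*e1 + 1*e2
f(e2) = -2*e1 + 1*e2
f(e1) ^ f(e2) = (5*e1 + 1*e2) ^ (-2*e1 + 1*e2)
= 5*1*e12 + 1*(-2)*e21
= (5 - (-2))*e12
= 7*e12
Coefficient = 7


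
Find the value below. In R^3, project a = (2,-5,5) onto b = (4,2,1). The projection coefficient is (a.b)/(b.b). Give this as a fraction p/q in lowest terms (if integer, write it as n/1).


Projection coefficient = (a . b) / (b . b)
a . b = 2*4 + (-5)*2 + 5*1
= 8 + (-10) + 5 = 3
b . b = 4^2 + 2^2 + 1^2
= 16 + 4 + 1 = 21
Coefficient = 3/21
In lowest terms: 1/7


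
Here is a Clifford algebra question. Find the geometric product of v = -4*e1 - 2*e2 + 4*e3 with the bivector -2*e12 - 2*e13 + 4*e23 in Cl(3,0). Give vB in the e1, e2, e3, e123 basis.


vB has grade-1 (vector) and grade-3 (trivector) parts: vB = (v _| B) + (v ^ B).
Vector part <vB>_1:
  e1: -v2*b12 - v3*b13 = -(-2)*(-2) - (4)*(-2) = 4
  e2: v1*b12 - v3*b23 = (-4)*(-2) - (4)*(4) = -8
  e3: v1*b13 + v2*b23 = (-4)*(-2) + (-2)*(4) = 0
Trivector part <vB>_3:
  e123: v1*b23 - v2*b13 + v3*b12 = (-4)*(4) - (-2)*(-2) + (4)*(-2) = -28
vB = 4*e1 - 8*e2 + 0*e3 - 28*e123


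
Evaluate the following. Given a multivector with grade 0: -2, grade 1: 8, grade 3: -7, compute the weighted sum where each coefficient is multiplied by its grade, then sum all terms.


Grade-weighted sum = sum of grade_k * coefficient_k
0*(-2) = 0
1*8 = 8
3*(-7) = -21
Total = 0 + 8 + (-21) = -13


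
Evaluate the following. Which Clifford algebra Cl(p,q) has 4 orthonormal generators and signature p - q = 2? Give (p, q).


We need p + q = 4 and p - q = 2.
Adding: 2p = 4 + 2 = 6, so p = 3.
Then q = 4 - 3 = 1.
(p, q) = (3, 1)


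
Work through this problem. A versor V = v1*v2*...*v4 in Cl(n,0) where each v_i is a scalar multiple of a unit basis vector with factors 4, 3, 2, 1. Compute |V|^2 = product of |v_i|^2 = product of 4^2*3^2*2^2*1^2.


Each vector v_i has |v_i|^2 = s_i^2
Squared scales: 4^2 = 16, 3^2 = 9, 2^2 = 4, 1^2 = 1
|V|^2 = 16 * 9 * 4 * 1
= 576


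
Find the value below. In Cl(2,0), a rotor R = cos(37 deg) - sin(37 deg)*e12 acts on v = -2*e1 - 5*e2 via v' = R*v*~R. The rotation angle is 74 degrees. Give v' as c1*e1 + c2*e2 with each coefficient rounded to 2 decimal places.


Rotor R = cos(37deg) - sin(37deg)*e12
Rotation angle theta = 2 * 37 = 74 degrees
v' = R*v*~R rotates v by theta.
cos(74deg) = 0.2756, sin(74deg) = 0.9613
v'_1 = -2*cos(74deg) - (-5)*sin(74deg)
= -2*0.2756 - (-5)*0.9613
= 4.26
v'_2 = -2*sin(74deg) + (-5)*cos(74deg)
= -2*0.9613 + (-5)*0.2756
= -3.30
v' = 4.26*e1 - 3.30*e2


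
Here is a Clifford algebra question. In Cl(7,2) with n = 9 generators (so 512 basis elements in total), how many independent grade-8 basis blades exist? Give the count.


Number of grade-k basis blades in Cl(p,q) with n = p + q is C(n, k).
n = 7 + 2 = 9
C(9, 8) = 9! / (8! * 1!)
= 362880 / (40320 * 1)
= 9


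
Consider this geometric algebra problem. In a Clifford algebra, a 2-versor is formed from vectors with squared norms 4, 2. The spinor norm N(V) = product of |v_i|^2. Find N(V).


Spinor norm N(V) = |v1|^2 * |v2|^2 * ... * |v2|^2
= 4 * 2
Running product: 4, 8
N(V) = 8


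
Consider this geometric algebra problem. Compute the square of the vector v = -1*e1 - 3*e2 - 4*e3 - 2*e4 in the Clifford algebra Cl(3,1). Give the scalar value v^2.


v^2 = sum of c_i^2 * e_i^2
Positive signature terms (e_i^2 = +1): (-1)^2 + (-3)^2 + (-4)^2 = 26
Negative signature terms (e_j^2 = -1): (-2)^2 = 4
v^2 = 26 - 4 = 22


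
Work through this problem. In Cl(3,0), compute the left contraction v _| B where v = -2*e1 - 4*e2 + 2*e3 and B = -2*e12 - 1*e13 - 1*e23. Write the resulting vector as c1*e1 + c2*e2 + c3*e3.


Left contraction v _| B = <vB>_1 (grade-1 part of the geometric product vB).
Using e1_|e12 = e2, e2_|e12 = -e1, e1_|e13 = e3, e3_|e13 = -e1, e2_|e23 = e3, e3_|e23 = -e2:
e1 coeff: -v2*b12 - v3*b13 = -(-4)*(-2) - (2)*(-1) = -6
e2 coeff: v1*b12 - v3*b23 = (-2)*(-2) - (2)*(-1) = 6
e3 coeff: v1*b13 + v2*b23 = (-2)*(-1) + (-4)*(-1) = 6
v _| B = -6*e1 + 6*e2 + 6*e3


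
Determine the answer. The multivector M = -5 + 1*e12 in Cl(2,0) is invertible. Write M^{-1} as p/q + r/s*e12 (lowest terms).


M = -5 + 1*e12, where e12^2 = -1.
Since M commutes with its reverse ~M = a - b*e12, M * ~M = a^2 - b^2*e12^2 = a^2 + b^2.
So M^{-1} = ~M / (a^2 + b^2) = (a - b*e12)/(a^2 + b^2).
a^2 + b^2 = 25 + 1 = 26
Scalar part = -5/26 = -5/26
Bivector coeff = -1/26 = -1/26
M^{-1} = -5/26 - 1/26*e12


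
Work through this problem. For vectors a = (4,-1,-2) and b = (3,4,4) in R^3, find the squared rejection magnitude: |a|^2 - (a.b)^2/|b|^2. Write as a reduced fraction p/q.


|a|^2 = 4^2 + (-1)^2 + (-2)^2 = 21
|b|^2 = 3^2 + 4^2 + 4^2 = 41
a . b = 4*3 + (-1)*4 + (-2)*4 = 0
(a.b)^2 = 0^2 = 0
|rej|^2 = 21 - 0/41
= (861 - 0)/41
= 861/41
In lowest terms: 21/1


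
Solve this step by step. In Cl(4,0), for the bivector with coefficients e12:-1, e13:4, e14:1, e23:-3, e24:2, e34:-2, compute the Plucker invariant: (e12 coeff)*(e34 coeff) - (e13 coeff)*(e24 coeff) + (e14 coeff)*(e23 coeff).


Plucker relation: af - be + cd
a*f = (-1)*(-2) = 2
b*e = 4*2 = 8
c*d = 1*(-3) = -3
af - be + cd = 2 - 8 + (-3)
= -9


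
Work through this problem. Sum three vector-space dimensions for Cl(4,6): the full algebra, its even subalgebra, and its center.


n = 4 + 6 = 10
Total dim = 2^10 = 1024
Even subalgebra dim = 2^9 = 512
n is even, so center dim = 1
Sum = 1024 + 512 + 1 = 1537


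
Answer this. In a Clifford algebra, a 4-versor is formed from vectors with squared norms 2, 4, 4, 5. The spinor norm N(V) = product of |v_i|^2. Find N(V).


Spinor norm N(V) = |v1|^2 * |v2|^2 * ... * |v4|^2
= 2 * 4 * 4 * 5
Running product: 2, 8, 32, 160
N(V) = 160


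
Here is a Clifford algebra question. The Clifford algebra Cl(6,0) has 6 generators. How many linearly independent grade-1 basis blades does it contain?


Number of grade-k basis blades in Cl(p,q) with n = p + q is C(n, k).
n = 6 + 0 = 6
C(6, 1) = 6! / (1! * 5!)
= 720 / (1 * 120)
= 6


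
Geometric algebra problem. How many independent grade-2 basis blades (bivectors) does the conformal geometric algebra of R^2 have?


The conformal model of R^2 uses Cl(3,1) with m = 2 + 2 = 4 generators.
Number of grade-2 blades = C(m, 2) = C(4, 2)
= 4*3/2 = 6


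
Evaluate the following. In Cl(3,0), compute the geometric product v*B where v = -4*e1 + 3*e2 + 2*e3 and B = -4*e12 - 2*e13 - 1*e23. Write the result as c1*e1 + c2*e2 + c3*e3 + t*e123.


vB has grade-1 (vector) and grade-3 (trivector) parts: vB = (v _| B) + (v ^ B).
Vector part <vB>_1:
  e1: -v2*b12 - v3*b13 = -(3)*(-4) - (2)*(-2) = 16
  e2: v1*b12 - v3*b23 = (-4)*(-4) - (2)*(-1) = 18
  e3: v1*b13 + v2*b23 = (-4)*(-2) + (3)*(-1) = 5
Trivector part <vB>_3:
  e123: v1*b23 - v2*b13 + v3*b12 = (-4)*(-1) - (3)*(-2) + (2)*(-4) = 2
vB = 16*e1 + 18*e2 + 5*e3 + 2*e123


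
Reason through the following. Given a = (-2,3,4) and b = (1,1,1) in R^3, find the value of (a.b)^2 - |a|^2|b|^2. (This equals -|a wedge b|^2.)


a . b = (-2)*1 + 3*1 + 4*1
= -2 + 3 + 4 = 5
|a|^2 = (-2)^2 + 3^2 + 4^2 = 29
|b|^2 = 1^2 + 1^2 + 1^2 = 3
(a.b)^2 = 5^2 = 25
|a|^2 * |b|^2 = 29 * 3 = 87
Result = 25 - 87 = -62


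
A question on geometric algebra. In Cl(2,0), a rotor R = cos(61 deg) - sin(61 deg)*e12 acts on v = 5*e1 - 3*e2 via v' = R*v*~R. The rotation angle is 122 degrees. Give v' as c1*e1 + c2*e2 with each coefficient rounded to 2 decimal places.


Rotor R = cos(61deg) - sin(61deg)*e12
Rotation angle theta = 2 * 61 = 122 degrees
v' = R*v*~R rotates v by theta.
cos(122deg) = -0.5299, sin(122deg) = 0.8480
v'_1 = 5*cos(122deg) - (-3)*sin(122deg)
= 5*(-0.5299) - (-3)*0.8480
= -0.11
v'_2 = 5*sin(122deg) + (-3)*cos(122deg)
= 5*0.8480 + (-3)*(-0.5299)
= 5.83
v' = -0.11*e1 + 5.83*e2


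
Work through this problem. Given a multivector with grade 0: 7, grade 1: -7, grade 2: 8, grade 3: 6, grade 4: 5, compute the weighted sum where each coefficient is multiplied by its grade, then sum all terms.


Grade-weighted sum = sum of grade_k * coefficient_k
0*7 = 0
1*(-7) = -7
2*8 = 16
3*6 = 18
4*5 = 20
Total = 0 + (-7) + 16 + 18 + 20 = 47


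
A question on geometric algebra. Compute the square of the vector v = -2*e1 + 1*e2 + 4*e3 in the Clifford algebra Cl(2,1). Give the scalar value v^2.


v^2 = sum of c_i^2 * e_i^2
Positive signature terms (e_i^2 = +1): (-2)^2 + 1^2 = 5
Negative signature terms (e_j^2 = -1): 4^2 = 16
v^2 = 5 - 16 = -11


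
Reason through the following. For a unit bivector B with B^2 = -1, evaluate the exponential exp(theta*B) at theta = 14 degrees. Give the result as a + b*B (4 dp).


For a unit bivector B with B^2 = -1, the exponential series gives
e^(theta*B) = cos(theta) + sin(theta)*B (the GA analogue of Euler's formula).
theta = 14 degrees = 0.244346 rad
cos(14 deg) = 0.9703
sin(14 deg) = 0.2419
exp(theta*B) = 0.9703 + 0.2419*B


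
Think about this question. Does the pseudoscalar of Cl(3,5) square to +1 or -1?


The pseudoscalar I = e1...e_n (product of all n generators) of Cl(p,q) satisfies I^2 = (-1)^(q + n(n-1)/2).
p = 3, q = 5, n = p + q = 8
n(n-1)/2 = 8 * 7 / 2 = 28
Exponent = q + n(n-1)/2 = 5 + 28 = 33
I^2 = (-1)^33 = -1


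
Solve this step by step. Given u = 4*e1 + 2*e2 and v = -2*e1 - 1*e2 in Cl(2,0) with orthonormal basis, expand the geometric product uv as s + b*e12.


Expand: (4*e1 + 2*e2)(-2*e1 - 1*e2)
= 4*(-2)*e1e1 + 4*(-1)*e1e2 + 2*(-2)*e2e1 + 2*(-1)*e2e2
Using e1^2 = e2^2 = 1, e2e1 = -e1e2:
Scalar part s = 4*(-2) + 2*(-1) = -8 + (-2) = -10
Bivector part b = 4*(-1) - 2*(-2) = -4 - (-4) = 0
uv = -10 + 0*e12


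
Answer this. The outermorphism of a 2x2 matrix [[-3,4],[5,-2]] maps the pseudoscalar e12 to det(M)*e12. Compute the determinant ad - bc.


The outermorphism of a linear map f sends e1^e2 to f(e1)^f(e2).
f(e1) = -3*e1 + 5*e2
f(e2) = 4*e1 - 2*e2
f(e1) ^ f(e2) = (-3*e1 + 5*e2) ^ (4*e1 - 2*e2)
= (-3)*(-2)*e12 + 5*4*e21
= (6 - 20)*e12
= -14*e12
Coefficient = -14


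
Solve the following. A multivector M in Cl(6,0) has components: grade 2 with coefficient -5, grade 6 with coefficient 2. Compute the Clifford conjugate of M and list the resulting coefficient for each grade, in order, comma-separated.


Clifford conjugate sign for grade k: (-1)^(k(k+1)/2)
Grade 2: (-1)^(2*3/2) = (-1)^3 = -1, coeff -5 -> 5
Grade 6: (-1)^(6*7/2) = (-1)^21 = -1, coeff 2 -> -2
Conjugated coefficients: 5, -2


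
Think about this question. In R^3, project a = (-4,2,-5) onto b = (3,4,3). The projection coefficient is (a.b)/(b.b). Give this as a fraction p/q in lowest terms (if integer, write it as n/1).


Projection coefficient = (a . b) / (b . b)
a . b = (-4)*3 + 2*4 + (-5)*3
= -12 + 8 + (-15) = -19
b . b = 3^2 + 4^2 + 3^2
= 9 + 16 + 9 = 34
Coefficient = -19/34
In lowest terms: -19/34


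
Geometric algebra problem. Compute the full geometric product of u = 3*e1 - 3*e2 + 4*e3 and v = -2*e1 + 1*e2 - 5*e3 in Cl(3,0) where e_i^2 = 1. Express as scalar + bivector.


In Cl(3,0): e_i^2 = 1, e_ie_j = -e_je_i for i != j.
Scalar part = u . v = 3*(-2) + (-3)*1 + 4*(-5)
= -6 + (-3) + (-20) = -29
e12 coeff = 3*1 - (-3)*(-2) = 3 - 6 = -3
e13 coeff = 3*(-5) - 4*(-2) = -15 - (-8) = -7
e23 coeff = (-3)*(-5) - 4*1 = 15 - 4 = 11
uv = -29 - 3*e12 - 7*e13 + 11*e23


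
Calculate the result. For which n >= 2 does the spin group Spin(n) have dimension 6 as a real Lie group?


dim Spin(n) = dim so(n) = n(n-1)/2.
Solve n(n-1)/2 = 6, i.e. n^2 - n - 12 = 0.
Discriminant = 1 + 8*6 = 49
n = (1 + sqrt(49))/2 = (1 + 7)/2 = 4


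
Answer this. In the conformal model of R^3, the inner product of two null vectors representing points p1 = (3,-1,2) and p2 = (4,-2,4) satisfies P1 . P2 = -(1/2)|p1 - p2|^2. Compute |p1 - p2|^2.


p1 - p2 = (-1, 1, -2)
|p1 - p2|^2 = (-1)^2 + 1^2 + (-2)^2
= 1 + 1 + 4
= 6


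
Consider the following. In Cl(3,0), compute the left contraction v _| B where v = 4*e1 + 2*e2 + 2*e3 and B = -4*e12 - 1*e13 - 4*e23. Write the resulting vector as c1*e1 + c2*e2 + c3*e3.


Left contraction v _| B = <vB>_1 (grade-1 part of the geometric product vB).
Using e1_|e12 = e2, e2_|e12 = -e1, e1_|e13 = e3, e3_|e13 = -e1, e2_|e23 = e3, e3_|e23 = -e2:
e1 coeff: -v2*b12 - v3*b13 = -(2)*(-4) - (2)*(-1) = 10
e2 coeff: v1*b12 - v3*b23 = (4)*(-4) - (2)*(-4) = -8
e3 coeff: v1*b13 + v2*b23 = (4)*(-1) + (2)*(-4) = -12
v _| B = 10*e1 - 8*e2 - 12*e3


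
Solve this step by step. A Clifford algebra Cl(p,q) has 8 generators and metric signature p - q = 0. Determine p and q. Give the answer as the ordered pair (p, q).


We need p + q = 8 and p - q = 0.
Adding: 2p = 8 + 0 = 8, so p = 4.
Then q = 8 - 4 = 4.
(p, q) = (4, 4)


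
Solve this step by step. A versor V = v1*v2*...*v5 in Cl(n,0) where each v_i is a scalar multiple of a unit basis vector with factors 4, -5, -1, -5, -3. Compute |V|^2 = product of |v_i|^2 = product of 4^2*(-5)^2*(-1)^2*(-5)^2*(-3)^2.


Each vector v_i has |v_i|^2 = s_i^2
Squared scales: 4^2 = 16, (-5)^2 = 25, (-1)^2 = 1, (-5)^2 = 25, (-3)^2 = 9
|V|^2 = 16 * 25 * 1 * 25 * 9
= 90000


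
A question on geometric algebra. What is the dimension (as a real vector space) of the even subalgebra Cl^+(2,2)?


Even subalgebra dimension = 2^(n-1)
n = 2 + 2 = 4
2^(4 - 1) = 2^3 = 8
Verification: sum of C(4,k) for even k = 1 + 6 + 1 = 8
Result = 8


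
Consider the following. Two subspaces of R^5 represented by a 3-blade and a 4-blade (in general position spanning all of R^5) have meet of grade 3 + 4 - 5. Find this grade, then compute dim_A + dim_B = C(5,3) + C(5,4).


Meet grade = grade(A) + grade(B) - n
= 3 + 4 - 5 = 2
C(5,3) = 10
C(5,4) = 5
dim_A + dim_B = 10 + 5 = 15


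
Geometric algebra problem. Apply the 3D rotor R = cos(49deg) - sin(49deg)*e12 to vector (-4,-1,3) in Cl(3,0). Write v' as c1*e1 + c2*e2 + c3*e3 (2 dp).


Rotor R = cos(49deg) - sin(49deg)*e12
Rotation angle theta = 2 * 49 = 98 degrees in the e12 plane (e1 -> e2).
The component perpendicular to the plane (e3) is invariant: v'_3 = v3 = 3.00
cos(98deg) = -0.1392, sin(98deg) = 0.9903
v'_1 = v1*cos(theta) - v2*sin(theta) = -4*(-0.1392) - (-1)*0.9903 = 1.55
v'_2 = v1*sin(theta) + v2*cos(theta) = -4*0.9903 + (-1)*(-0.1392) = -3.82
v' = 1.55*e1 - 3.82*e2 + 3.00*e3


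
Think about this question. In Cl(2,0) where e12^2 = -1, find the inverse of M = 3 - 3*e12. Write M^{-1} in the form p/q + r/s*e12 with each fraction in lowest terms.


M = 3 - 3*e12, where e12^2 = -1.
Since M commutes with its reverse ~M = a - b*e12, M * ~M = a^2 - b^2*e12^2 = a^2 + b^2.
So M^{-1} = ~M / (a^2 + b^2) = (a - b*e12)/(a^2 + b^2).
a^2 + b^2 = 9 + 9 = 18
Scalar part = 3/18 = 1/6
Bivector coeff = 3/18 = 1/6
M^{-1} = 1/6 + 1/6*e12


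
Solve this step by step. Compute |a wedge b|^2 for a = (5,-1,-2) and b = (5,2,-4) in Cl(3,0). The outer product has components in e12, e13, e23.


a wedge b = (a1*b2 - a2*b1)*e12 + (a1*b3 - a3*b1)*e13 + (a2*b3 - a3*b2)*e23
e12 coeff: 5*2 - (-1)*5 = 10 - (-5) = 15
e13 coeff: 5*(-4) - (-2)*5 = -20 - (-10) = -10
e23 coeff: (-1)*(-4) - (-2)*2 = 4 - (-4) = 8
|a wedge b|^2 = 15^2 + (-10)^2 + 8^2
= 225 + 100 + 64
= 389


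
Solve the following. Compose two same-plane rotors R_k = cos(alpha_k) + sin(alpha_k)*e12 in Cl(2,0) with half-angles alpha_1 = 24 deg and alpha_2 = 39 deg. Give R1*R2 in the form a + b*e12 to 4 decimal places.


Same-plane rotors commute and their half-angles add:
R1*R2 = cos(a1 + a2) + sin(a1 + a2)*e12.
a1 + a2 = 24 + 39 = 63 deg
cos(63 deg) = 0.4540
sin(63 deg) = 0.8910
R1*R2 = 0.4540 + 0.8910*e12


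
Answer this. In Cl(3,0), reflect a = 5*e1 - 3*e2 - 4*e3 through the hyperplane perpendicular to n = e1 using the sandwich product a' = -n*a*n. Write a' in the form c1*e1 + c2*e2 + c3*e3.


Reflection formula: a' = -n*a*n, with n = e1 (unit vector, n^2 = 1).
For reflection through hyperplane perp to e1:
The component along e1 flips sign, others stay.
a = (5, -3, -4)
a' = (-5, -3, -4)
a' = -5*e1 - 3*e2 - 4*e3


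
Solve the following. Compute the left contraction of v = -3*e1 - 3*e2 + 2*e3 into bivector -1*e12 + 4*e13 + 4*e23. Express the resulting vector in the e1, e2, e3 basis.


Left contraction v _| B = <vB>_1 (grade-1 part of the geometric product vB).
Using e1_|e12 = e2, e2_|e12 = -e1, e1_|e13 = e3, e3_|e13 = -e1, e2_|e23 = e3, e3_|e23 = -e2:
e1 coeff: -v2*b12 - v3*b13 = -(-3)*(-1) - (2)*(4) = -11
e2 coeff: v1*b12 - v3*b23 = (-3)*(-1) - (2)*(4) = -5
e3 coeff: v1*b13 + v2*b23 = (-3)*(4) + (-3)*(4) = -24
v _| B = -11*e1 - 5*e2 - 24*e3


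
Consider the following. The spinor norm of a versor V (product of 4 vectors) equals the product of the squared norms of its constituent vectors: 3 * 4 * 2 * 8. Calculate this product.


Spinor norm N(V) = |v1|^2 * |v2|^2 * ... * |v4|^2
= 3 * 4 * 2 * 8
Running product: 3, 12, 24, 192
N(V) = 192


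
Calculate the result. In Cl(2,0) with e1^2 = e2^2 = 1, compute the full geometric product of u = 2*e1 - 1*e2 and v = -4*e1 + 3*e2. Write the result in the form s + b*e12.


Expand: (2*e1 - 1*e2)(-4*e1 + 3*e2)
= 2*(-4)*e1e1 + 2*3*e1e2 + (-1)*(-4)*e2e1 + (-1)*3*e2e2
Using e1^2 = e2^2 = 1, e2e1 = -e1e2:
Scalar part s = 2*(-4) + (-1)*3 = -8 + (-3) = -11
Bivector part b = 2*3 - (-1)*(-4) = 6 - 4 = 2
uv = -11 + 2*e12


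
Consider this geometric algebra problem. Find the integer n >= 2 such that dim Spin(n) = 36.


dim Spin(n) = dim so(n) = n(n-1)/2.
Solve n(n-1)/2 = 36, i.e. n^2 - n - 72 = 0.
Discriminant = 1 + 8*36 = 289
n = (1 + sqrt(289))/2 = (1 + 17)/2 = 9


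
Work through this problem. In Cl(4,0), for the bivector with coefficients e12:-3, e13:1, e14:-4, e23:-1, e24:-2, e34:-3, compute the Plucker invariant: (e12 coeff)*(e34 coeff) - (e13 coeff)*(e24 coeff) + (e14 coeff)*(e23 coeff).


Plucker relation: af - be + cd
a*f = (-3)*(-3) = 9
b*e = 1*(-2) = -2
c*d = (-4)*(-1) = 4
af - be + cd = 9 - (-2) + 4
= 15


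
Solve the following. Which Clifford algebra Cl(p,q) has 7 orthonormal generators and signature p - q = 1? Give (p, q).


We need p + q = 7 and p - q = 1.
Adding: 2p = 7 + 1 = 8, so p = 4.
Then q = 7 - 4 = 3.
(p, q) = (4, 3)


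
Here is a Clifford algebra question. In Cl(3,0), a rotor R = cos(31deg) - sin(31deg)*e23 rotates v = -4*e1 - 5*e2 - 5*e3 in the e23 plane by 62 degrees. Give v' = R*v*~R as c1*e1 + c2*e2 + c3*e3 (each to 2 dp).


Rotor R = cos(31deg) - sin(31deg)*e23
Rotation angle theta = 2 * 31 = 62 degrees in the e23 plane (e2 -> e3).
The component perpendicular to the plane (e1) is invariant: v'_1 = v1 = -4.00
cos(62deg) = 0.4695, sin(62deg) = 0.8829
v'_2 = v2*cos(theta) - v3*sin(theta) = -5*0.4695 - (-5)*0.8829 = 2.07
v'_3 = v2*sin(theta) + v3*cos(theta) = -5*0.8829 + (-5)*0.4695 = -6.76
v' = -4.00*e1 + 2.07*e2 - 6.76*e3


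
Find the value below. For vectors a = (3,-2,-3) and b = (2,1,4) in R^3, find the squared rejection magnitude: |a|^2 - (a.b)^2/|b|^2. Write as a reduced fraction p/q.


|a|^2 = 3^2 + (-2)^2 + (-3)^2 = 22
|b|^2 = 2^2 + 1^2 + 4^2 = 21
a . b = 3*2 + (-2)*1 + (-3)*4 = -8
(a.b)^2 = (-8)^2 = 64
|rej|^2 = 22 - 64/21
= (462 - 64)/21
= 398/21
In lowest terms: 398/21


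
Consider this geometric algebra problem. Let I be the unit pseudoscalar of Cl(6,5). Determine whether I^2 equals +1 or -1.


The pseudoscalar I = e1...e_n (product of all n generators) of Cl(p,q) satisfies I^2 = (-1)^(q + n(n-1)/2).
p = 6, q = 5, n = p + q = 11
n(n-1)/2 = 11 * 10 / 2 = 55
Exponent = q + n(n-1)/2 = 5 + 55 = 60
I^2 = (-1)^60 = +1


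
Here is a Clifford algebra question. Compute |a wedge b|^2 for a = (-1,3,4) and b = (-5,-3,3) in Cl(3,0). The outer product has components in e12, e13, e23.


a wedge b = (a1*b2 - a2*b1)*e12 + (a1*b3 - a3*b1)*e13 + (a2*b3 - a3*b2)*e23
e12 coeff: (-1)*(-3) - 3*(-5) = 3 - (-15) = 18
e13 coeff: (-1)*3 - 4*(-5) = -3 - (-20) = 17
e23 coeff: 3*3 - 4*(-3) = 9 - (-12) = 21
|a wedge b|^2 = 18^2 + 17^2 + 21^2
= 324 + 289 + 441
= 1054


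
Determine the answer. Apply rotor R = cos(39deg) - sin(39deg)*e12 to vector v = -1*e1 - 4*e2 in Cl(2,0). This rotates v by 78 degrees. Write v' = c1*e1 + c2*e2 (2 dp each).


Rotor R = cos(39deg) - sin(39deg)*e12
Rotation angle theta = 2 * 39 = 78 degrees
v' = R*v*~R rotates v by theta.
cos(78deg) = 0.2079, sin(78deg) = 0.9781
v'_1 = -1*cos(78deg) - (-4)*sin(78deg)
= -1*0.2079 - (-4)*0.9781
= 3.70
v'_2 = -1*sin(78deg) + (-4)*cos(78deg)
= -1*0.9781 + (-4)*0.2079
= -1.81
v' = 3.70*e1 - 1.81*e2


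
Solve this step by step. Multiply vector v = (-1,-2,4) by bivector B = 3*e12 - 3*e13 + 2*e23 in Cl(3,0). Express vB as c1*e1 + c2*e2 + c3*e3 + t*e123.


vB has grade-1 (vector) and grade-3 (trivector) parts: vB = (v _| B) + (v ^ B).
Vector part <vB>_1:
  e1: -v2*b12 - v3*b13 = -(-2)*(3) - (4)*(-3) = 18
  e2: v1*b12 - v3*b23 = (-1)*(3) - (4)*(2) = -11
  e3: v1*b13 + v2*b23 = (-1)*(-3) + (-2)*(2) = -1
Trivector part <vB>_3:
  e123: v1*b23 - v2*b13 + v3*b12 = (-1)*(2) - (-2)*(-3) + (4)*(3) = 4
vB = 18*e1 - 11*e2 - 1*e3 + 4*e123


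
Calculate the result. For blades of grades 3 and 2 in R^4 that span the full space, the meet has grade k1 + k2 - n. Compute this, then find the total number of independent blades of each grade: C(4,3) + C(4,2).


Meet grade = grade(A) + grade(B) - n
= 3 + 2 - 4 = 1
C(4,3) = 4
C(4,2) = 6
dim_A + dim_B = 4 + 6 = 10


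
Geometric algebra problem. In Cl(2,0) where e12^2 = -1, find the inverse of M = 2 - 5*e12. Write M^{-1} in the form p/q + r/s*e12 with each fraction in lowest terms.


M = 2 - 5*e12, where e12^2 = -1.
Since M commutes with its reverse ~M = a - b*e12, M * ~M = a^2 - b^2*e12^2 = a^2 + b^2.
So M^{-1} = ~M / (a^2 + b^2) = (a - b*e12)/(a^2 + b^2).
a^2 + b^2 = 4 + 25 = 29
Scalar part = 2/29 = 2/29
Bivector coeff = 5/29 = 5/29
M^{-1} = 2/29 + 5/29*e12


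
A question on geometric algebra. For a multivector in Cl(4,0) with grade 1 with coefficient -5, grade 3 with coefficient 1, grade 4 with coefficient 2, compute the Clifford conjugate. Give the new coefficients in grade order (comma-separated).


Clifford conjugate sign for grade k: (-1)^(k(k+1)/2)
Grade 1: (-1)^(1*2/2) = (-1)^1 = -1, coeff -5 -> 5
Grade 3: (-1)^(3*4/2) = (-1)^6 = 1, coeff 1 -> 1
Grade 4: (-1)^(4*5/2) = (-1)^10 = 1, coeff 2 -> 2
Conjugated coefficients: 5, 1, 2


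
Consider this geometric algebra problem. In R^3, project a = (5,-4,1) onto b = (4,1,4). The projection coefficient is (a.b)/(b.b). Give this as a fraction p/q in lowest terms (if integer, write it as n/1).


Projection coefficient = (a . b) / (b . b)
a . b = 5*4 + (-4)*1 + 1*4
= 20 + (-4) + 4 = 20
b . b = 4^2 + 1^2 + 4^2
= 16 + 1 + 16 = 33
Coefficient = 20/33
In lowest terms: 20/33


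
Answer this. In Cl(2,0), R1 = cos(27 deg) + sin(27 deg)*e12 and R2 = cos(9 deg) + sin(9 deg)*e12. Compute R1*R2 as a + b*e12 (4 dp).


Same-plane rotors commute and their half-angles add:
R1*R2 = cos(a1 + a2) + sin(a1 + a2)*e12.
a1 + a2 = 27 + 9 = 36 deg
cos(36 deg) = 0.8090
sin(36 deg) = 0.5878
R1*R2 = 0.8090 + 0.5878*e12


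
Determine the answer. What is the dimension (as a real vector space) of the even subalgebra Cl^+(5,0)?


Even subalgebra dimension = 2^(n-1)
n = 5 + 0 = 5
2^(5 - 1) = 2^4 = 16
Verification: sum of C(5,k) for even k = 1 + 10 + 5 = 16
Result = 16


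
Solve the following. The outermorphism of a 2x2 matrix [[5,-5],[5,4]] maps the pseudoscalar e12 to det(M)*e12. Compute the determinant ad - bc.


The outermorphism of a linear map f sends e1^e2 to f(e1)^f(e2).
f(e1) = 5*e1 + 5*e2
f(e2) = -5*e1 + 4*e2
f(e1) ^ f(e2) = (5*e1 + 5*e2) ^ (-5*e1 + 4*e2)
= 5*4*e12 + 5*(-5)*e21
= (20 - (-25))*e12
= 45*e12
Coefficient = 45


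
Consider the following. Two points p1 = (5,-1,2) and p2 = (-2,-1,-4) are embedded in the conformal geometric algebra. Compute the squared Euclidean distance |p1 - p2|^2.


p1 - p2 = (7, 0, 6)
|p1 - p2|^2 = 7^2 + 0^2 + 6^2
= 49 + 0 + 36
= 85


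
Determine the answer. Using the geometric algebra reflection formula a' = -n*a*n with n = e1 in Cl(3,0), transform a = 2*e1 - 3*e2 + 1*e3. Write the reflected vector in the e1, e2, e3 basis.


Reflection formula: a' = -n*a*n, with n = e1 (unit vector, n^2 = 1).
For reflection through hyperplane perp to e1:
The component along e1 flips sign, others stay.
a = (2, -3, 1)
a' = (-2, -3, 1)
a' = -2*e1 - 3*e2 + 1*e3


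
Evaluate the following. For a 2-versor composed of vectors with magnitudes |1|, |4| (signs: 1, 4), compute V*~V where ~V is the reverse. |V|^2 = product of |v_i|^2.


Each vector v_i has |v_i|^2 = s_i^2
Squared scales: 1^2 = 1, 4^2 = 16
|V|^2 = 1 * 16
= 16


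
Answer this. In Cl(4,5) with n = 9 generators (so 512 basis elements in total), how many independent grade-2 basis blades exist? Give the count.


Number of grade-k basis blades in Cl(p,q) with n = p + q is C(n, k).
n = 4 + 5 = 9
C(9, 2) = 9! / (2! * 7!)
= 362880 / (2 * 5040)
= 36


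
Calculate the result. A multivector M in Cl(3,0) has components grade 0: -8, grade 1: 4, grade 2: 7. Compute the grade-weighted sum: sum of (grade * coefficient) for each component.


Grade-weighted sum = sum of grade_k * coefficient_k
0*(-8) = 0
1*4 = 4
2*7 = 14
Total = 0 + 4 + 14 = 18


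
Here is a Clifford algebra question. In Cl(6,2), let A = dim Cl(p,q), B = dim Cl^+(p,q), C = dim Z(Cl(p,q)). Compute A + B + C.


n = 6 + 2 = 8
Total dim = 2^8 = 256
Even subalgebra dim = 2^7 = 128
n is even, so center dim = 1
Sum = 256 + 128 + 1 = 385


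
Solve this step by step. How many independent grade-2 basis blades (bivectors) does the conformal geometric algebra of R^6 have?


The conformal model of R^6 uses Cl(7,1) with m = 6 + 2 = 8 generators.
Number of grade-2 blades = C(m, 2) = C(8, 2)
= 8*7/2 = 28


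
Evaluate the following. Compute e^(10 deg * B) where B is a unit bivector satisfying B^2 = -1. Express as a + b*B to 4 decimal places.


For a unit bivector B with B^2 = -1, the exponential series gives
e^(theta*B) = cos(theta) + sin(theta)*B (the GA analogue of Euler's formula).
theta = 10 degrees = 0.174533 rad
cos(10 deg) = 0.9848
sin(10 deg) = 0.1736
exp(theta*B) = 0.9848 + 0.1736*B


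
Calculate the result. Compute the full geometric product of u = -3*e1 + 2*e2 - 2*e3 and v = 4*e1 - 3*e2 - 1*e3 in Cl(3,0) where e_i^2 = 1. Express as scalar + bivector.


In Cl(3,0): e_i^2 = 1, e_ie_j = -e_je_i for i != j.
Scalar part = u . v = (-3)*4 + 2*(-3) + (-2)*(-1)
= -12 + (-6) + 2 = -16
e12 coeff = (-3)*(-3) - 2*4 = 9 - 8 = 1
e13 coeff = (-3)*(-1) - (-2)*4 = 3 - (-8) = 11
e23 coeff = 2*(-1) - (-2)*(-3) = -2 - 6 = -8
uv = -16 + 1*e12 + 11*e13 - 8*e23


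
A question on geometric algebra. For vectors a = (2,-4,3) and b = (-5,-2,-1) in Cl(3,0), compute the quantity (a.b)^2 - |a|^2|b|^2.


a . b = 2*(-5) + (-4)*(-2) + 3*(-1)
= -10 + 8 + (-3) = -5
|a|^2 = 2^2 + (-4)^2 + 3^2 = 29
|b|^2 = (-5)^2 + (-2)^2 + (-1)^2 = 30
(a.b)^2 = (-5)^2 = 25
|a|^2 * |b|^2 = 29 * 30 = 870
Result = 25 - 870 = -845


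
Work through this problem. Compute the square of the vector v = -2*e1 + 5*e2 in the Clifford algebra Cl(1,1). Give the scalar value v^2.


v^2 = sum of c_i^2 * e_i^2
Positive signature terms (e_i^2 = +1): (-2)^2 = 4
Negative signature terms (e_j^2 = -1): 5^2 = 25
v^2 = 4 - 25 = -21


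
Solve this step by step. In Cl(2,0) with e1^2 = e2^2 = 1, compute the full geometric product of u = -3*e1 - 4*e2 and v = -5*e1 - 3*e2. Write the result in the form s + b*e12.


Expand: (-3*e1 - 4*e2)(-5*e1 - 3*e2)
= (-3)*(-5)*e1e1 + (-3)*(-3)*e1e2 + (-4)*(-5)*e2e1 + (-4)*(-3)*e2e2
Using e1^2 = e2^2 = 1, e2e1 = -e1e2:
Scalar part s = (-3)*(-5) + (-4)*(-3) = 15 + 12 = 27
Bivector part b = (-3)*(-3) - (-4)*(-5) = 9 - 20 = -11
uv = 27 - 11*e12


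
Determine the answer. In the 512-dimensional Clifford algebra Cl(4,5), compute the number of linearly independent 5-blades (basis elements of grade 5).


Number of grade-k basis blades in Cl(p,q) with n = p + q is C(n, k).
n = 4 + 5 = 9
C(9, 5) = 9! / (5! * 4!)
= 362880 / (120 * 24)
= 126


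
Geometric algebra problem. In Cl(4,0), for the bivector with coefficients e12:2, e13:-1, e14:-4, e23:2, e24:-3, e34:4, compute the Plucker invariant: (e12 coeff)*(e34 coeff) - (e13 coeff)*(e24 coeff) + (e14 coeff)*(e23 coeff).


Plucker relation: af - be + cd
a*f = 2*4 = 8
b*e = (-1)*(-3) = 3
c*d = (-4)*2 = -8
af - be + cd = 8 - 3 + (-8)
= -3


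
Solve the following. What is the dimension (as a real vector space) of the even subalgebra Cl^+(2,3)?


Even subalgebra dimension = 2^(n-1)
n = 2 + 3 = 5
2^(5 - 1) = 2^4 = 16
Verification: sum of C(5,k) for even k = 1 + 10 + 5 = 16
Result = 16


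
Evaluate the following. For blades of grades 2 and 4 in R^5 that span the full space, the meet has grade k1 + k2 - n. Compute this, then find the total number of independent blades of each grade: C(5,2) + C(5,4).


Meet grade = grade(A) + grade(B) - n
= 2 + 4 - 5 = 1
C(5,2) = 10
C(5,4) = 5
dim_A + dim_B = 10 + 5 = 15


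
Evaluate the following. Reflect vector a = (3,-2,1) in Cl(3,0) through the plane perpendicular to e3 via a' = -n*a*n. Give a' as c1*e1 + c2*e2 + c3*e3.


Reflection formula: a' = -n*a*n, with n = e3 (unit vector, n^2 = 1).
For reflection through hyperplane perp to e3:
The component along e3 flips sign, others stay.
a = (3, -2, 1)
a' = (3, -2, -1)
a' = 3*e1 - 2*e2 - 1*e3


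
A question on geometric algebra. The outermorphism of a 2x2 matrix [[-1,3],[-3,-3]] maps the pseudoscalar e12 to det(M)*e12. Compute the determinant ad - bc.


The outermorphism of a linear map f sends e1^e2 to f(e1)^f(e2).
f(e1) = -1*e1 - 3*e2
f(e2) = 3*e1 - 3*e2
f(e1) ^ f(e2) = (-1*e1 - 3*e2) ^ (3*e1 - 3*e2)
= (-1)*(-3)*e12 + (-3)*3*e21
= (3 - (-9))*e12
= 12*e12
Coefficient = 12


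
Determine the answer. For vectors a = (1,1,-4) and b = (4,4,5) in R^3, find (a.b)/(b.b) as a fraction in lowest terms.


Projection coefficient = (a . b) / (b . b)
a . b = 1*4 + 1*4 + (-4)*5
= 4 + 4 + (-20) = -12
b . b = 4^2 + 4^2 + 5^2
= 16 + 16 + 25 = 57
Coefficient = -12/57
In lowest terms: -4/19


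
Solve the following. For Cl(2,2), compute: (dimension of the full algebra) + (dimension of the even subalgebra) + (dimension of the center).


n = 2 + 2 = 4
Total dim = 2^4 = 16
Even subalgebra dim = 2^3 = 8
n is even, so center dim = 1
Sum = 16 + 8 + 1 = 25


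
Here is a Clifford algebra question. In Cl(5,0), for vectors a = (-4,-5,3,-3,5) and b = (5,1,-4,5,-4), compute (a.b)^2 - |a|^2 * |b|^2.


a . b = (-4)*5 + (-5)*1 + 3*(-4) + (-3)*5 + 5*(-4)
= -20 + (-5) + (-12) + (-15) + (-20) = -72
|a|^2 = (-4)^2 + (-5)^2 + 3^2 + (-3)^2 + 5^2 = 84
|b|^2 = 5^2 + 1^2 + (-4)^2 + 5^2 + (-4)^2 = 83
(a.b)^2 = (-72)^2 = 5184
|a|^2 * |b|^2 = 84 * 83 = 6972
Result = 5184 - 6972 = -1788


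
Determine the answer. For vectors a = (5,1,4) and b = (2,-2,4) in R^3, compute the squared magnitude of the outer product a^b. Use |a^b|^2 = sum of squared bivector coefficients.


a wedge b = (a1*b2 - a2*b1)*e12 + (a1*b3 - a3*b1)*e13 + (a2*b3 - a3*b2)*e23
e12 coeff: 5*(-2) - 1*2 = -10 - 2 = -12
e13 coeff: 5*4 - 4*2 = 20 - 8 = 12
e23 coeff: 1*4 - 4*(-2) = 4 - (-8) = 12
|a wedge b|^2 = (-12)^2 + 12^2 + 12^2
= 144 + 144 + 144
= 432


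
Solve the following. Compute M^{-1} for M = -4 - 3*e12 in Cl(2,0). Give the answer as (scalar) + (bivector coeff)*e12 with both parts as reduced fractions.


M = -4 - 3*e12, where e12^2 = -1.
Since M commutes with its reverse ~M = a - b*e12, M * ~M = a^2 - b^2*e12^2 = a^2 + b^2.
So M^{-1} = ~M / (a^2 + b^2) = (a - b*e12)/(a^2 + b^2).
a^2 + b^2 = 16 + 9 = 25
Scalar part = -4/25 = -4/25
Bivector coeff = 3/25 = 3/25
M^{-1} = -4/25 + 3/25*e12


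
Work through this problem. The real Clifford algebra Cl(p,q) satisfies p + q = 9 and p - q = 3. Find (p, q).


We need p + q = 9 and p - q = 3.
Adding: 2p = 9 + 3 = 12, so p = 6.
Then q = 9 - 6 = 3.
(p, q) = (6, 3)


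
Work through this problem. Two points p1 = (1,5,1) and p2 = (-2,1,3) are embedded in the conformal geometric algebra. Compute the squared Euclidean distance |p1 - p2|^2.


p1 - p2 = (3, 4, -2)
|p1 - p2|^2 = 3^2 + 4^2 + (-2)^2
= 9 + 16 + 4
= 29


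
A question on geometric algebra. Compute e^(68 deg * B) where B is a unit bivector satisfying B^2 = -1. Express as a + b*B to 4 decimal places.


For a unit bivector B with B^2 = -1, the exponential series gives
e^(theta*B) = cos(theta) + sin(theta)*B (the GA analogue of Euler's formula).
theta = 68 degrees = 1.186824 rad
cos(68 deg) = 0.3746
sin(68 deg) = 0.9272
exp(theta*B) = 0.3746 + 0.9272*B


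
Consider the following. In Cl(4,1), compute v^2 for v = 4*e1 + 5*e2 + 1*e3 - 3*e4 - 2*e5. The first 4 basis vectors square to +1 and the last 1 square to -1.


v^2 = sum of c_i^2 * e_i^2
Positive signature terms (e_i^2 = +1): 4^2 + 5^2 + 1^2 + (-3)^2 = 51
Negative signature terms (e_j^2 = -1): (-2)^2 = 4
v^2 = 51 - 4 = 47


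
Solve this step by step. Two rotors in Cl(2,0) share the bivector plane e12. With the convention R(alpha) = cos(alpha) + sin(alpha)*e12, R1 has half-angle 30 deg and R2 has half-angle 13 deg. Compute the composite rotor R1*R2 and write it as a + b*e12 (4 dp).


Same-plane rotors commute and their half-angles add:
R1*R2 = cos(a1 + a2) + sin(a1 + a2)*e12.
a1 + a2 = 30 + 13 = 43 deg
cos(43 deg) = 0.7314
sin(43 deg) = 0.6820
R1*R2 = 0.7314 + 0.6820*e12


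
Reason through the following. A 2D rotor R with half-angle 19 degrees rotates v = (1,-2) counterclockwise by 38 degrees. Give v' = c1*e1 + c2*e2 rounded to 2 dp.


Rotor R = cos(19deg) - sin(19deg)*e12
Rotation angle theta = 2 * 19 = 38 degrees
v' = R*v*~R rotates v by theta.
cos(38deg) = 0.7880, sin(38deg) = 0.6157
v'_1 = 1*cos(38deg) - (-2)*sin(38deg)
= 1*0.7880 - (-2)*0.6157
= 2.02
v'_2 = 1*sin(38deg) + (-2)*cos(38deg)
= 1*0.6157 + (-2)*0.7880
= -0.96
v' = 2.02*e1 - 0.96*e2


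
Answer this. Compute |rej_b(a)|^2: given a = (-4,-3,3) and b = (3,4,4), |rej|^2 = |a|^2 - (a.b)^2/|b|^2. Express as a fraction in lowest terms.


|a|^2 = (-4)^2 + (-3)^2 + 3^2 = 34
|b|^2 = 3^2 + 4^2 + 4^2 = 41
a . b = (-4)*3 + (-3)*4 + 3*4 = -12
(a.b)^2 = (-12)^2 = 144
|rej|^2 = 34 - 144/41
= (1394 - 144)/41
= 1250/41
In lowest terms: 1250/41


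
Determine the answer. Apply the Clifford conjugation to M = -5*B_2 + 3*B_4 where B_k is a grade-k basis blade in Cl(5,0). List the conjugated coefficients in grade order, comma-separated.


Clifford conjugate sign for grade k: (-1)^(k(k+1)/2)
Grade 2: (-1)^(2*3/2) = (-1)^3 = -1, coeff -5 -> 5
Grade 4: (-1)^(4*5/2) = (-1)^10 = 1, coeff 3 -> 3
Conjugated coefficients: 5, 3


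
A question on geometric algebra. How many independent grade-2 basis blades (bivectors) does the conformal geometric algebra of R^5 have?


The conformal model of R^5 uses Cl(6,1) with m = 5 + 2 = 7 generators.
Number of grade-2 blades = C(m, 2) = C(7, 2)
= 7*6/2 = 21


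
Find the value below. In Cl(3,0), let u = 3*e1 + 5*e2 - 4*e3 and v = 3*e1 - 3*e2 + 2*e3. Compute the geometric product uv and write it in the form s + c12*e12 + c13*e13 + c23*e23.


In Cl(3,0): e_i^2 = 1, e_ie_j = -e_je_i for i != j.
Scalar part = u . v = 3*3 + 5*(-3) + (-4)*2
= 9 + (-15) + (-8) = -14
e12 coeff = 3*(-3) - 5*3 = -9 - 15 = -24
e13 coeff = 3*2 - (-4)*3 = 6 - (-12) = 18
e23 coeff = 5*2 - (-4)*(-3) = 10 - 12 = -2
uv = -14 - 24*e12 + 18*e13 - 2*e23


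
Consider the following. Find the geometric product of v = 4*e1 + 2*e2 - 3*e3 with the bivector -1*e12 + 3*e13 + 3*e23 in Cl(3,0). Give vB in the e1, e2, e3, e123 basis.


vB has grade-1 (vector) and grade-3 (trivector) parts: vB = (v _| B) + (v ^ B).
Vector part <vB>_1:
  e1: -v2*b12 - v3*b13 = -(2)*(-1) - (-3)*(3) = 11
  e2: v1*b12 - v3*b23 = (4)*(-1) - (-3)*(3) = 5
  e3: v1*b13 + v2*b23 = (4)*(3) + (2)*(3) = 18
Trivector part <vB>_3:
  e123: v1*b23 - v2*b13 + v3*b12 = (4)*(3) - (2)*(3) + (-3)*(-1) = 9
vB = 11*e1 + 5*e2 + 18*e3 + 9*e123


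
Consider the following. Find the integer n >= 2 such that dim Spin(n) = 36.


dim Spin(n) = dim so(n) = n(n-1)/2.
Solve n(n-1)/2 = 36, i.e. n^2 - n - 72 = 0.
Discriminant = 1 + 8*36 = 289
n = (1 + sqrt(289))/2 = (1 + 17)/2 = 9


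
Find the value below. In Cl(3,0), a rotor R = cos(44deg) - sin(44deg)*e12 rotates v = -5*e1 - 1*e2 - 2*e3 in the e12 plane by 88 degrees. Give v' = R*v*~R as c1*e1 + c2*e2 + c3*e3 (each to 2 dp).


Rotor R = cos(44deg) - sin(44deg)*e12
Rotation angle theta = 2 * 44 = 88 degrees in the e12 plane (e1 -> e2).
The component perpendicular to the plane (e3) is invariant: v'_3 = v3 = -2.00
cos(88deg) = 0.0349, sin(88deg) = 0.9994
v'_1 = v1*cos(theta) - v2*sin(theta) = -5*0.0349 - (-1)*0.9994 = 0.82
v'_2 = v1*sin(theta) + v2*cos(theta) = -5*0.9994 + (-1)*0.0349 = -5.03
v' = 0.82*e1 - 5.03*e2 - 2.00*e3


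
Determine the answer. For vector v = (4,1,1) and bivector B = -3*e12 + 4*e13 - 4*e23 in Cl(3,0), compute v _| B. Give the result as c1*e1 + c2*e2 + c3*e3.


Left contraction v _| B = <vB>_1 (grade-1 part of the geometric product vB).
Using e1_|e12 = e2, e2_|e12 = -e1, e1_|e13 = e3, e3_|e13 = -e1, e2_|e23 = e3, e3_|e23 = -e2:
e1 coeff: -v2*b12 - v3*b13 = -(1)*(-3) - (1)*(4) = -1
e2 coeff: v1*b12 - v3*b23 = (4)*(-3) - (1)*(-4) = -8
e3 coeff: v1*b13 + v2*b23 = (4)*(4) + (1)*(-4) = 12
v _| B = -1*e1 - 8*e2 + 12*e3


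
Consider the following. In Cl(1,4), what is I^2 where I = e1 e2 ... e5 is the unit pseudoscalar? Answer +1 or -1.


The pseudoscalar I = e1...e_n (product of all n generators) of Cl(p,q) satisfies I^2 = (-1)^(q + n(n-1)/2).
p = 1, q = 4, n = p + q = 5
n(n-1)/2 = 5 * 4 / 2 = 10
Exponent = q + n(n-1)/2 = 4 + 10 = 14
I^2 = (-1)^14 = +1


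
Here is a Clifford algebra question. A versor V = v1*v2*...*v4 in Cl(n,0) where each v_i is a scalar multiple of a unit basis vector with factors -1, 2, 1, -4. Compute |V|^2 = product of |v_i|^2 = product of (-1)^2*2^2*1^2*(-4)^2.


Each vector v_i has |v_i|^2 = s_i^2
Squared scales: (-1)^2 = 1, 2^2 = 4, 1^2 = 1, (-4)^2 = 16
|V|^2 = 1 * 4 * 1 * 16
= 64


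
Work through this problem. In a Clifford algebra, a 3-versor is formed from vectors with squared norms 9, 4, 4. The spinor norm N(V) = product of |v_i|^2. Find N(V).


Spinor norm N(V) = |v1|^2 * |v2|^2 * ... * |v3|^2
= 9 * 4 * 4
Running product: 9, 36, 144
N(V) = 144
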